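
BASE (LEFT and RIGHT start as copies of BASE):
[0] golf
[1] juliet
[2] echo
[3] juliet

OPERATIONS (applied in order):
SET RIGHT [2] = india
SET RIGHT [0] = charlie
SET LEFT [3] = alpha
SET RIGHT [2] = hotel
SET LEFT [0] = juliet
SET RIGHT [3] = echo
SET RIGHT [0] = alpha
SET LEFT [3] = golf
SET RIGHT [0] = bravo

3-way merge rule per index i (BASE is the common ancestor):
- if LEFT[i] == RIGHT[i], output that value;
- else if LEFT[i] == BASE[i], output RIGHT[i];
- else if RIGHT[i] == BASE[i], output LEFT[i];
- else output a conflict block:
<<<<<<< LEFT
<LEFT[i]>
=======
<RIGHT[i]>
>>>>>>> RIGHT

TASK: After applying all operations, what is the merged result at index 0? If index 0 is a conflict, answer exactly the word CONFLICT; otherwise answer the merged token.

Final LEFT:  [juliet, juliet, echo, golf]
Final RIGHT: [bravo, juliet, hotel, echo]
i=0: BASE=golf L=juliet R=bravo all differ -> CONFLICT
i=1: L=juliet R=juliet -> agree -> juliet
i=2: L=echo=BASE, R=hotel -> take RIGHT -> hotel
i=3: BASE=juliet L=golf R=echo all differ -> CONFLICT
Index 0 -> CONFLICT

Answer: CONFLICT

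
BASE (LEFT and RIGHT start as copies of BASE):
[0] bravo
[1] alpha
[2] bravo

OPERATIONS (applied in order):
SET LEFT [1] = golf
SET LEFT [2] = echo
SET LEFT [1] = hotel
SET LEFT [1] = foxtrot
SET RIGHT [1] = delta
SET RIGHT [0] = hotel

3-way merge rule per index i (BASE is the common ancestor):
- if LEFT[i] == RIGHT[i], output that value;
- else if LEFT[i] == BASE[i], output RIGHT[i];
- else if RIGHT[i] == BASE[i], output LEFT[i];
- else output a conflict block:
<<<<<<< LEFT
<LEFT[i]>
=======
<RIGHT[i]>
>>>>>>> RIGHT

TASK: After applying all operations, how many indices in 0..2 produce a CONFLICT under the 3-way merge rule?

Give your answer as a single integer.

Final LEFT:  [bravo, foxtrot, echo]
Final RIGHT: [hotel, delta, bravo]
i=0: L=bravo=BASE, R=hotel -> take RIGHT -> hotel
i=1: BASE=alpha L=foxtrot R=delta all differ -> CONFLICT
i=2: L=echo, R=bravo=BASE -> take LEFT -> echo
Conflict count: 1

Answer: 1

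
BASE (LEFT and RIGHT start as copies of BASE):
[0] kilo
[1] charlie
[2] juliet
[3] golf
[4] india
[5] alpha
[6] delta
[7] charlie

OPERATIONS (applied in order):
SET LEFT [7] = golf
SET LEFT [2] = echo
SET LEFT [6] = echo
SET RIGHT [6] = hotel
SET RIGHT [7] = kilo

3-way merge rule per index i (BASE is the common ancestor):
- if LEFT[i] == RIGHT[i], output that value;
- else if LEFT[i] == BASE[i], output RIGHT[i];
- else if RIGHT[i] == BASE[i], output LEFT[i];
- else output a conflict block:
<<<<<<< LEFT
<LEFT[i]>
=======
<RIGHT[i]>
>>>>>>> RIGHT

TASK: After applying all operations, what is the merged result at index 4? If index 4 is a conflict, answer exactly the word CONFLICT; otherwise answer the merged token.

Final LEFT:  [kilo, charlie, echo, golf, india, alpha, echo, golf]
Final RIGHT: [kilo, charlie, juliet, golf, india, alpha, hotel, kilo]
i=0: L=kilo R=kilo -> agree -> kilo
i=1: L=charlie R=charlie -> agree -> charlie
i=2: L=echo, R=juliet=BASE -> take LEFT -> echo
i=3: L=golf R=golf -> agree -> golf
i=4: L=india R=india -> agree -> india
i=5: L=alpha R=alpha -> agree -> alpha
i=6: BASE=delta L=echo R=hotel all differ -> CONFLICT
i=7: BASE=charlie L=golf R=kilo all differ -> CONFLICT
Index 4 -> india

Answer: india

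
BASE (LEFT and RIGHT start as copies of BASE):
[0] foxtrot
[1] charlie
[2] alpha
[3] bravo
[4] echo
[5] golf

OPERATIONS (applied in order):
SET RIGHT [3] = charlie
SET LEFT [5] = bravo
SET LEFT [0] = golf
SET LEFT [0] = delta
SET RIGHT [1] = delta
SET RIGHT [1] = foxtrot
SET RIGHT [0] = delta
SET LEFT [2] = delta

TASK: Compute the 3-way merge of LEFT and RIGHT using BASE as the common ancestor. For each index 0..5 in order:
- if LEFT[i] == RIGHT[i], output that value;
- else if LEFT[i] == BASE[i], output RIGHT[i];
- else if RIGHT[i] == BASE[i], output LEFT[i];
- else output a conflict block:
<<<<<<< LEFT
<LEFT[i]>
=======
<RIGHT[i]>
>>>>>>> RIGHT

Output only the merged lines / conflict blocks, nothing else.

Answer: delta
foxtrot
delta
charlie
echo
bravo

Derivation:
Final LEFT:  [delta, charlie, delta, bravo, echo, bravo]
Final RIGHT: [delta, foxtrot, alpha, charlie, echo, golf]
i=0: L=delta R=delta -> agree -> delta
i=1: L=charlie=BASE, R=foxtrot -> take RIGHT -> foxtrot
i=2: L=delta, R=alpha=BASE -> take LEFT -> delta
i=3: L=bravo=BASE, R=charlie -> take RIGHT -> charlie
i=4: L=echo R=echo -> agree -> echo
i=5: L=bravo, R=golf=BASE -> take LEFT -> bravo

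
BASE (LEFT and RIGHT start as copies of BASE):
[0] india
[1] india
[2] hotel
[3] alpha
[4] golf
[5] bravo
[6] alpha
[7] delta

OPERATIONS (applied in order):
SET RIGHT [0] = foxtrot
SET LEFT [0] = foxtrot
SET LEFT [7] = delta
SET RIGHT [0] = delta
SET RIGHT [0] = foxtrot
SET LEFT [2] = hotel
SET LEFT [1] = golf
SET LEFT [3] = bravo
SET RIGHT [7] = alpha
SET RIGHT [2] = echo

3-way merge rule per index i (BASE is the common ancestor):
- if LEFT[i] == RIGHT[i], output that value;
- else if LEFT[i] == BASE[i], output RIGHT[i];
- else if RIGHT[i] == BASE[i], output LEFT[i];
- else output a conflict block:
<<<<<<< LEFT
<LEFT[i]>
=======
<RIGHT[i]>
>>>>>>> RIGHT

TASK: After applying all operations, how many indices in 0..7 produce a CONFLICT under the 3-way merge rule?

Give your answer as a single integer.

Final LEFT:  [foxtrot, golf, hotel, bravo, golf, bravo, alpha, delta]
Final RIGHT: [foxtrot, india, echo, alpha, golf, bravo, alpha, alpha]
i=0: L=foxtrot R=foxtrot -> agree -> foxtrot
i=1: L=golf, R=india=BASE -> take LEFT -> golf
i=2: L=hotel=BASE, R=echo -> take RIGHT -> echo
i=3: L=bravo, R=alpha=BASE -> take LEFT -> bravo
i=4: L=golf R=golf -> agree -> golf
i=5: L=bravo R=bravo -> agree -> bravo
i=6: L=alpha R=alpha -> agree -> alpha
i=7: L=delta=BASE, R=alpha -> take RIGHT -> alpha
Conflict count: 0

Answer: 0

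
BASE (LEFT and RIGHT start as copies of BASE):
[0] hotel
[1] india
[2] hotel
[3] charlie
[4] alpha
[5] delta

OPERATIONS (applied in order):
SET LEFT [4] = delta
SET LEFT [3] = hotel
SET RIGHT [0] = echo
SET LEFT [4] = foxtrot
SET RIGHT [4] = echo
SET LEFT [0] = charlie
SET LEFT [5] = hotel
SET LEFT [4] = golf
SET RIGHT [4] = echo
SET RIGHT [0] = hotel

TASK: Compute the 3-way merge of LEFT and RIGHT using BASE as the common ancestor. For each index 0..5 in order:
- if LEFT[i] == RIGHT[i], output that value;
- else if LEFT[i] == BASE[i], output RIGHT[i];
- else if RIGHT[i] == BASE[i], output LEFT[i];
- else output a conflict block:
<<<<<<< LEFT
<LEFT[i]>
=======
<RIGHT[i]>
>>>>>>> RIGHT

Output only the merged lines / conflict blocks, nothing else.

Final LEFT:  [charlie, india, hotel, hotel, golf, hotel]
Final RIGHT: [hotel, india, hotel, charlie, echo, delta]
i=0: L=charlie, R=hotel=BASE -> take LEFT -> charlie
i=1: L=india R=india -> agree -> india
i=2: L=hotel R=hotel -> agree -> hotel
i=3: L=hotel, R=charlie=BASE -> take LEFT -> hotel
i=4: BASE=alpha L=golf R=echo all differ -> CONFLICT
i=5: L=hotel, R=delta=BASE -> take LEFT -> hotel

Answer: charlie
india
hotel
hotel
<<<<<<< LEFT
golf
=======
echo
>>>>>>> RIGHT
hotel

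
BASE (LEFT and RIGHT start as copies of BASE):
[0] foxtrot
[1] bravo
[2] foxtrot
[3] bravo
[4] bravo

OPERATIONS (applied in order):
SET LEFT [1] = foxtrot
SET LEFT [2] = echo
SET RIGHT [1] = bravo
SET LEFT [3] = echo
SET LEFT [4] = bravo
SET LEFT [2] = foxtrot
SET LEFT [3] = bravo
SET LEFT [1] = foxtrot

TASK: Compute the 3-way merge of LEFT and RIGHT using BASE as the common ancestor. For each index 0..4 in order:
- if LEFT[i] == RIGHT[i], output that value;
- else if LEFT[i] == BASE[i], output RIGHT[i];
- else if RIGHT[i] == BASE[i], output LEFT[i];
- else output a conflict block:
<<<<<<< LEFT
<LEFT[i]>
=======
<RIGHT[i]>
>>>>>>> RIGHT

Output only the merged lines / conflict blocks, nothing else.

Final LEFT:  [foxtrot, foxtrot, foxtrot, bravo, bravo]
Final RIGHT: [foxtrot, bravo, foxtrot, bravo, bravo]
i=0: L=foxtrot R=foxtrot -> agree -> foxtrot
i=1: L=foxtrot, R=bravo=BASE -> take LEFT -> foxtrot
i=2: L=foxtrot R=foxtrot -> agree -> foxtrot
i=3: L=bravo R=bravo -> agree -> bravo
i=4: L=bravo R=bravo -> agree -> bravo

Answer: foxtrot
foxtrot
foxtrot
bravo
bravo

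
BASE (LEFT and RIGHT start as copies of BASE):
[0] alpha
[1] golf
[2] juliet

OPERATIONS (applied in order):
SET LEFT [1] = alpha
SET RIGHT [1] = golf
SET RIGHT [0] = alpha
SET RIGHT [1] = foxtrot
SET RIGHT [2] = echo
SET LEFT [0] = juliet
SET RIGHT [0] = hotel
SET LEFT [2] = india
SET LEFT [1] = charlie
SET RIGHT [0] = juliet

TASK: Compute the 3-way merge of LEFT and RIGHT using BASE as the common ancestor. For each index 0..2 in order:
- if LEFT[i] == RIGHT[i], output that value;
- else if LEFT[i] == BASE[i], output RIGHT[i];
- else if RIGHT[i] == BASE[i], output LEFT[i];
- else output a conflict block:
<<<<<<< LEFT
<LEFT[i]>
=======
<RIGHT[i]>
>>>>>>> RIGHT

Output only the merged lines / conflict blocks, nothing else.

Answer: juliet
<<<<<<< LEFT
charlie
=======
foxtrot
>>>>>>> RIGHT
<<<<<<< LEFT
india
=======
echo
>>>>>>> RIGHT

Derivation:
Final LEFT:  [juliet, charlie, india]
Final RIGHT: [juliet, foxtrot, echo]
i=0: L=juliet R=juliet -> agree -> juliet
i=1: BASE=golf L=charlie R=foxtrot all differ -> CONFLICT
i=2: BASE=juliet L=india R=echo all differ -> CONFLICT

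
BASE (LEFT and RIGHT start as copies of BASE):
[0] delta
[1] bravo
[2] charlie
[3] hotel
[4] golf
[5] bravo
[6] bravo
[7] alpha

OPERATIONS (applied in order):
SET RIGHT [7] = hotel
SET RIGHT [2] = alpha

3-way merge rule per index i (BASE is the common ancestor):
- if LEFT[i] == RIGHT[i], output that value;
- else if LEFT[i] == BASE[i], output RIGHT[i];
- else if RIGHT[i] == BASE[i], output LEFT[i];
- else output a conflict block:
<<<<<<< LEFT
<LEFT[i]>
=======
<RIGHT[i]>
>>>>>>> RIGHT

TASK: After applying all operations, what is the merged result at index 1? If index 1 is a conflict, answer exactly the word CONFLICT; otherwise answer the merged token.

Answer: bravo

Derivation:
Final LEFT:  [delta, bravo, charlie, hotel, golf, bravo, bravo, alpha]
Final RIGHT: [delta, bravo, alpha, hotel, golf, bravo, bravo, hotel]
i=0: L=delta R=delta -> agree -> delta
i=1: L=bravo R=bravo -> agree -> bravo
i=2: L=charlie=BASE, R=alpha -> take RIGHT -> alpha
i=3: L=hotel R=hotel -> agree -> hotel
i=4: L=golf R=golf -> agree -> golf
i=5: L=bravo R=bravo -> agree -> bravo
i=6: L=bravo R=bravo -> agree -> bravo
i=7: L=alpha=BASE, R=hotel -> take RIGHT -> hotel
Index 1 -> bravo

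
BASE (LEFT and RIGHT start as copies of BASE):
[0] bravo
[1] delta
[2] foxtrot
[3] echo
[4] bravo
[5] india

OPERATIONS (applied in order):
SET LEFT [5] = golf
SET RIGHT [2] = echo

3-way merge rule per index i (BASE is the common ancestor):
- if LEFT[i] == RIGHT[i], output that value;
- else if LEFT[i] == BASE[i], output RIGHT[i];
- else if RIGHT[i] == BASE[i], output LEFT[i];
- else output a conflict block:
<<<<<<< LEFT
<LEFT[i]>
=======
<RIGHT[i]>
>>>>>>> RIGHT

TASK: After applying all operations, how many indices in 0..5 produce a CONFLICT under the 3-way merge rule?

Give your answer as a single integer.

Answer: 0

Derivation:
Final LEFT:  [bravo, delta, foxtrot, echo, bravo, golf]
Final RIGHT: [bravo, delta, echo, echo, bravo, india]
i=0: L=bravo R=bravo -> agree -> bravo
i=1: L=delta R=delta -> agree -> delta
i=2: L=foxtrot=BASE, R=echo -> take RIGHT -> echo
i=3: L=echo R=echo -> agree -> echo
i=4: L=bravo R=bravo -> agree -> bravo
i=5: L=golf, R=india=BASE -> take LEFT -> golf
Conflict count: 0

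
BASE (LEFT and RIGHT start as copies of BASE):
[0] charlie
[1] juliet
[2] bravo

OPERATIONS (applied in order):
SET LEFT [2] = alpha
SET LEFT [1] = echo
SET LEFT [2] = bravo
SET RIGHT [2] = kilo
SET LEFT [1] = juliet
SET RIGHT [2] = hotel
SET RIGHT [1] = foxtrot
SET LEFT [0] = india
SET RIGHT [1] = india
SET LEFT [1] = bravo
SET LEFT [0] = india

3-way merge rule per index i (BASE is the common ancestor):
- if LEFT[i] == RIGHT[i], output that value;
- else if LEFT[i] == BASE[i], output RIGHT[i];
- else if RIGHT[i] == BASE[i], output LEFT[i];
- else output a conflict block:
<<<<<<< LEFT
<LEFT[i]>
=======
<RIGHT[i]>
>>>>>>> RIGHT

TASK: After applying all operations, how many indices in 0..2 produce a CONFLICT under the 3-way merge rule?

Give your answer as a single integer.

Final LEFT:  [india, bravo, bravo]
Final RIGHT: [charlie, india, hotel]
i=0: L=india, R=charlie=BASE -> take LEFT -> india
i=1: BASE=juliet L=bravo R=india all differ -> CONFLICT
i=2: L=bravo=BASE, R=hotel -> take RIGHT -> hotel
Conflict count: 1

Answer: 1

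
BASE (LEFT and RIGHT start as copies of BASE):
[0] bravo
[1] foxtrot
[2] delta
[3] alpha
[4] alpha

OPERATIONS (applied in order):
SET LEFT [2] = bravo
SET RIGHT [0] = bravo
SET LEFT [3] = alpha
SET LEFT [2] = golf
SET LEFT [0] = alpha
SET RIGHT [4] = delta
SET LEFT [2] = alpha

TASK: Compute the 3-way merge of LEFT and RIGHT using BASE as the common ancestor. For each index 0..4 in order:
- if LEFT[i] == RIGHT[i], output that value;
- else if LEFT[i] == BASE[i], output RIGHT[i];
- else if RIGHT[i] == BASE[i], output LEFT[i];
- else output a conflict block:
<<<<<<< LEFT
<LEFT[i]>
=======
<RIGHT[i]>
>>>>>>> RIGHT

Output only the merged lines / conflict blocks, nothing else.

Final LEFT:  [alpha, foxtrot, alpha, alpha, alpha]
Final RIGHT: [bravo, foxtrot, delta, alpha, delta]
i=0: L=alpha, R=bravo=BASE -> take LEFT -> alpha
i=1: L=foxtrot R=foxtrot -> agree -> foxtrot
i=2: L=alpha, R=delta=BASE -> take LEFT -> alpha
i=3: L=alpha R=alpha -> agree -> alpha
i=4: L=alpha=BASE, R=delta -> take RIGHT -> delta

Answer: alpha
foxtrot
alpha
alpha
delta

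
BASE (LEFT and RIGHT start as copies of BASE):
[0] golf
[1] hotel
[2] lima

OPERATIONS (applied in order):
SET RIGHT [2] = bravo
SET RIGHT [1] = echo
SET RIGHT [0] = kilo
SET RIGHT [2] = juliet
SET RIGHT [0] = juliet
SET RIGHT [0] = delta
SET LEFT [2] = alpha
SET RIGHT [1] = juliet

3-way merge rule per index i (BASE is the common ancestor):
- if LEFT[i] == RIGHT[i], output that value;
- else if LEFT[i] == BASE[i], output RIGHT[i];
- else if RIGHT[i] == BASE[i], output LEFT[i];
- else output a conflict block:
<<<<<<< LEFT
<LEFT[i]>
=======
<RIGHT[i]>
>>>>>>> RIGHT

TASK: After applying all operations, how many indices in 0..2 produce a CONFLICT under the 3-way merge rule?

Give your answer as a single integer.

Answer: 1

Derivation:
Final LEFT:  [golf, hotel, alpha]
Final RIGHT: [delta, juliet, juliet]
i=0: L=golf=BASE, R=delta -> take RIGHT -> delta
i=1: L=hotel=BASE, R=juliet -> take RIGHT -> juliet
i=2: BASE=lima L=alpha R=juliet all differ -> CONFLICT
Conflict count: 1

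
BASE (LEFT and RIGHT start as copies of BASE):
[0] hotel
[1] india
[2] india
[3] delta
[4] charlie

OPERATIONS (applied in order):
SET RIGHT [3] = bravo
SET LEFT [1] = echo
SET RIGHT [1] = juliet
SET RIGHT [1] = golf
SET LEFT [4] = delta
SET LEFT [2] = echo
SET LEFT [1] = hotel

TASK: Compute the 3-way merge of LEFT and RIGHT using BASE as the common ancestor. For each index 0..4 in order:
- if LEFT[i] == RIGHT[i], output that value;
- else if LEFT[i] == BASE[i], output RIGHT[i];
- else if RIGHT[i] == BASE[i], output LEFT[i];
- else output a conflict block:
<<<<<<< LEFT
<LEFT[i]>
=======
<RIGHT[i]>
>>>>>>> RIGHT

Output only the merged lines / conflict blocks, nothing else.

Answer: hotel
<<<<<<< LEFT
hotel
=======
golf
>>>>>>> RIGHT
echo
bravo
delta

Derivation:
Final LEFT:  [hotel, hotel, echo, delta, delta]
Final RIGHT: [hotel, golf, india, bravo, charlie]
i=0: L=hotel R=hotel -> agree -> hotel
i=1: BASE=india L=hotel R=golf all differ -> CONFLICT
i=2: L=echo, R=india=BASE -> take LEFT -> echo
i=3: L=delta=BASE, R=bravo -> take RIGHT -> bravo
i=4: L=delta, R=charlie=BASE -> take LEFT -> delta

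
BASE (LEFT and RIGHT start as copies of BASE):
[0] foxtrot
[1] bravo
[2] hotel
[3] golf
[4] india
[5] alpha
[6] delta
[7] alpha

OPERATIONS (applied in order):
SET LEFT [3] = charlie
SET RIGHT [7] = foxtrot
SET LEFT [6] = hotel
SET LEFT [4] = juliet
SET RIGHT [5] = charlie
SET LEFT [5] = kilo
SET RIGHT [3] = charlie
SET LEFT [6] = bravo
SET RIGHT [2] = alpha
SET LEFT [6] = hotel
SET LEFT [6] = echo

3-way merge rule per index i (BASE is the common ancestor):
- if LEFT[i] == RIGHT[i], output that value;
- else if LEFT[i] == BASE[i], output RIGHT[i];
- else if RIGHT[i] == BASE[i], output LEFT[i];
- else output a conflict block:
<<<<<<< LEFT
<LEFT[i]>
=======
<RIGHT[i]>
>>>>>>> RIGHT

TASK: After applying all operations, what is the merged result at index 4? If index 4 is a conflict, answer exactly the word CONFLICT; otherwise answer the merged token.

Answer: juliet

Derivation:
Final LEFT:  [foxtrot, bravo, hotel, charlie, juliet, kilo, echo, alpha]
Final RIGHT: [foxtrot, bravo, alpha, charlie, india, charlie, delta, foxtrot]
i=0: L=foxtrot R=foxtrot -> agree -> foxtrot
i=1: L=bravo R=bravo -> agree -> bravo
i=2: L=hotel=BASE, R=alpha -> take RIGHT -> alpha
i=3: L=charlie R=charlie -> agree -> charlie
i=4: L=juliet, R=india=BASE -> take LEFT -> juliet
i=5: BASE=alpha L=kilo R=charlie all differ -> CONFLICT
i=6: L=echo, R=delta=BASE -> take LEFT -> echo
i=7: L=alpha=BASE, R=foxtrot -> take RIGHT -> foxtrot
Index 4 -> juliet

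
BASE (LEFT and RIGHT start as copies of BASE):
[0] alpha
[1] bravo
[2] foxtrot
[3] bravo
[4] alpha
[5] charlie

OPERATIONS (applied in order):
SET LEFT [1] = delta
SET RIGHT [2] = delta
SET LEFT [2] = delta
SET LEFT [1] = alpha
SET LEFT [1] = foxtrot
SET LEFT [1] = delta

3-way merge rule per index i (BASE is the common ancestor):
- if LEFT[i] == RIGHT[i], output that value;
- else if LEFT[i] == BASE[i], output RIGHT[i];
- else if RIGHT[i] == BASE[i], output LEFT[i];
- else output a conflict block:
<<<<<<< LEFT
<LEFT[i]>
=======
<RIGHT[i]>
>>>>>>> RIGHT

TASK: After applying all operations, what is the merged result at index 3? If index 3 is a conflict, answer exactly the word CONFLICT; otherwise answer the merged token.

Final LEFT:  [alpha, delta, delta, bravo, alpha, charlie]
Final RIGHT: [alpha, bravo, delta, bravo, alpha, charlie]
i=0: L=alpha R=alpha -> agree -> alpha
i=1: L=delta, R=bravo=BASE -> take LEFT -> delta
i=2: L=delta R=delta -> agree -> delta
i=3: L=bravo R=bravo -> agree -> bravo
i=4: L=alpha R=alpha -> agree -> alpha
i=5: L=charlie R=charlie -> agree -> charlie
Index 3 -> bravo

Answer: bravo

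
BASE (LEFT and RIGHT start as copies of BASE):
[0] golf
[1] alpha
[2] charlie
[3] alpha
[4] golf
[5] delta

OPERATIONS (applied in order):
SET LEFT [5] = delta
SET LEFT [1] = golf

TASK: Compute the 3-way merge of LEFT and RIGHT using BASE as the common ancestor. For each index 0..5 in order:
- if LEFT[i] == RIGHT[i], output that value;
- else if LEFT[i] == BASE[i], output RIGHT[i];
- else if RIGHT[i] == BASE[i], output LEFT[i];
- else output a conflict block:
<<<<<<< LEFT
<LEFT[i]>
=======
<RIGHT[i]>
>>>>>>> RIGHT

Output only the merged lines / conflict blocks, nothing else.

Final LEFT:  [golf, golf, charlie, alpha, golf, delta]
Final RIGHT: [golf, alpha, charlie, alpha, golf, delta]
i=0: L=golf R=golf -> agree -> golf
i=1: L=golf, R=alpha=BASE -> take LEFT -> golf
i=2: L=charlie R=charlie -> agree -> charlie
i=3: L=alpha R=alpha -> agree -> alpha
i=4: L=golf R=golf -> agree -> golf
i=5: L=delta R=delta -> agree -> delta

Answer: golf
golf
charlie
alpha
golf
delta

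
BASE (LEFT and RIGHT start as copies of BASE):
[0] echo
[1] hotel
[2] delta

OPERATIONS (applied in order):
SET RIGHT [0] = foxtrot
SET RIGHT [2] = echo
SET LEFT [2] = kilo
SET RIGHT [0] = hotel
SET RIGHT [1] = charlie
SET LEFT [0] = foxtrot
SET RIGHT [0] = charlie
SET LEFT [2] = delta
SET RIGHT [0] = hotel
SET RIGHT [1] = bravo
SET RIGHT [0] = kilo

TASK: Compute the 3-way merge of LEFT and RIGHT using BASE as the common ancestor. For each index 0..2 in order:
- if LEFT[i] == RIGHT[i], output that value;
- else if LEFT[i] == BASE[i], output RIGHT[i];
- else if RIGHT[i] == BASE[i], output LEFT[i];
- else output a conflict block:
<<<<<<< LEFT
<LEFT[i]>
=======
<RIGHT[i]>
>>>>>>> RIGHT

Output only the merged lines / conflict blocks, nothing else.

Answer: <<<<<<< LEFT
foxtrot
=======
kilo
>>>>>>> RIGHT
bravo
echo

Derivation:
Final LEFT:  [foxtrot, hotel, delta]
Final RIGHT: [kilo, bravo, echo]
i=0: BASE=echo L=foxtrot R=kilo all differ -> CONFLICT
i=1: L=hotel=BASE, R=bravo -> take RIGHT -> bravo
i=2: L=delta=BASE, R=echo -> take RIGHT -> echo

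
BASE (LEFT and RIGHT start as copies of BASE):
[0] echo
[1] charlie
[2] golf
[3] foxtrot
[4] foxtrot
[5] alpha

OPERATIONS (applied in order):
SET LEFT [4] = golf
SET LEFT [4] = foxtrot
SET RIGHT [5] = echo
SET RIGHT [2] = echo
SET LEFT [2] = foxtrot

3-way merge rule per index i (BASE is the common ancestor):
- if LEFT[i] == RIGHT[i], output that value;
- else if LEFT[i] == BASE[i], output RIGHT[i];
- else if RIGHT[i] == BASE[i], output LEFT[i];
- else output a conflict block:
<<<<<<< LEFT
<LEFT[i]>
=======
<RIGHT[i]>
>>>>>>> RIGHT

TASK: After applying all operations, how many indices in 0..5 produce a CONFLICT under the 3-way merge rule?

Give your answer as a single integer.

Final LEFT:  [echo, charlie, foxtrot, foxtrot, foxtrot, alpha]
Final RIGHT: [echo, charlie, echo, foxtrot, foxtrot, echo]
i=0: L=echo R=echo -> agree -> echo
i=1: L=charlie R=charlie -> agree -> charlie
i=2: BASE=golf L=foxtrot R=echo all differ -> CONFLICT
i=3: L=foxtrot R=foxtrot -> agree -> foxtrot
i=4: L=foxtrot R=foxtrot -> agree -> foxtrot
i=5: L=alpha=BASE, R=echo -> take RIGHT -> echo
Conflict count: 1

Answer: 1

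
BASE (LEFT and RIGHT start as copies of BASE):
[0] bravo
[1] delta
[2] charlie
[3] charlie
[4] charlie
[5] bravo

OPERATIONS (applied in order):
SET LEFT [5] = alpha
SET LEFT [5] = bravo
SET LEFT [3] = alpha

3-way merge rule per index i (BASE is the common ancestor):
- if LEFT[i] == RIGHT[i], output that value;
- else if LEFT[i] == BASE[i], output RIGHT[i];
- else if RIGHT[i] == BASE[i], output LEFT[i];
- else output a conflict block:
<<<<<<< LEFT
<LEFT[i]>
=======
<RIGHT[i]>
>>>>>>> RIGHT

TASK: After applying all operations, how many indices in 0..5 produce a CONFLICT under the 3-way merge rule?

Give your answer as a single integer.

Answer: 0

Derivation:
Final LEFT:  [bravo, delta, charlie, alpha, charlie, bravo]
Final RIGHT: [bravo, delta, charlie, charlie, charlie, bravo]
i=0: L=bravo R=bravo -> agree -> bravo
i=1: L=delta R=delta -> agree -> delta
i=2: L=charlie R=charlie -> agree -> charlie
i=3: L=alpha, R=charlie=BASE -> take LEFT -> alpha
i=4: L=charlie R=charlie -> agree -> charlie
i=5: L=bravo R=bravo -> agree -> bravo
Conflict count: 0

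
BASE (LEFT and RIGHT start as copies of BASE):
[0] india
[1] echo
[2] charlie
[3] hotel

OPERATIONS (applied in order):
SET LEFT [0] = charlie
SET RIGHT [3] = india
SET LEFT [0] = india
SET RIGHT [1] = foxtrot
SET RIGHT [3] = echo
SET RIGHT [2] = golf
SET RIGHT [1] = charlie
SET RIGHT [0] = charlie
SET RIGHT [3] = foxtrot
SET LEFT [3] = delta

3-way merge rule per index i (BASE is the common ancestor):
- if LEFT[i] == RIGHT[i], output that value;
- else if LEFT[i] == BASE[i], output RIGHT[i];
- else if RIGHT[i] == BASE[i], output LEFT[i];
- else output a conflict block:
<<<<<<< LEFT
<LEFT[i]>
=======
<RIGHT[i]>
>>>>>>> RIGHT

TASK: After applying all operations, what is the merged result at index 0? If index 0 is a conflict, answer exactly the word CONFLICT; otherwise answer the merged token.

Answer: charlie

Derivation:
Final LEFT:  [india, echo, charlie, delta]
Final RIGHT: [charlie, charlie, golf, foxtrot]
i=0: L=india=BASE, R=charlie -> take RIGHT -> charlie
i=1: L=echo=BASE, R=charlie -> take RIGHT -> charlie
i=2: L=charlie=BASE, R=golf -> take RIGHT -> golf
i=3: BASE=hotel L=delta R=foxtrot all differ -> CONFLICT
Index 0 -> charlie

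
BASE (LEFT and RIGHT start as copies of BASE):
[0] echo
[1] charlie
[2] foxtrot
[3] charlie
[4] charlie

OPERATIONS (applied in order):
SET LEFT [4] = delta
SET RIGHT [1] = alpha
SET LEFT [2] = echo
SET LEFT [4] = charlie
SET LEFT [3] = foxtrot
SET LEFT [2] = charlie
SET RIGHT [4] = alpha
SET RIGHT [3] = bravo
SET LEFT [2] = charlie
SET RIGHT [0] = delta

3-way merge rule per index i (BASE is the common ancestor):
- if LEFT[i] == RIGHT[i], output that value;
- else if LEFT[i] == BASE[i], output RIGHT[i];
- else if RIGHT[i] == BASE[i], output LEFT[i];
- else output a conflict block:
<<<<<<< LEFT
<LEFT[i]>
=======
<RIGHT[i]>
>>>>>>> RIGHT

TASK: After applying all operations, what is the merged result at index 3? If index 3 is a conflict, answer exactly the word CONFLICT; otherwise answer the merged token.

Answer: CONFLICT

Derivation:
Final LEFT:  [echo, charlie, charlie, foxtrot, charlie]
Final RIGHT: [delta, alpha, foxtrot, bravo, alpha]
i=0: L=echo=BASE, R=delta -> take RIGHT -> delta
i=1: L=charlie=BASE, R=alpha -> take RIGHT -> alpha
i=2: L=charlie, R=foxtrot=BASE -> take LEFT -> charlie
i=3: BASE=charlie L=foxtrot R=bravo all differ -> CONFLICT
i=4: L=charlie=BASE, R=alpha -> take RIGHT -> alpha
Index 3 -> CONFLICT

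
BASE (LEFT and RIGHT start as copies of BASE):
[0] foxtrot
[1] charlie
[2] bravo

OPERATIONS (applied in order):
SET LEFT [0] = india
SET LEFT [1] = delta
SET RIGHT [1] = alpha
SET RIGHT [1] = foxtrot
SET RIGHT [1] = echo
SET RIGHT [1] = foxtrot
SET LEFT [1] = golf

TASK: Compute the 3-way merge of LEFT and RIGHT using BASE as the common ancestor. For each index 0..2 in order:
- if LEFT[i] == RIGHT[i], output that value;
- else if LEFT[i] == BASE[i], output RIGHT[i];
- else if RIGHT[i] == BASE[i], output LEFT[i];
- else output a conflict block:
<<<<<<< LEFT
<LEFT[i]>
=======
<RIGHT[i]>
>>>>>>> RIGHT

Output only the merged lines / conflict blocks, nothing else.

Final LEFT:  [india, golf, bravo]
Final RIGHT: [foxtrot, foxtrot, bravo]
i=0: L=india, R=foxtrot=BASE -> take LEFT -> india
i=1: BASE=charlie L=golf R=foxtrot all differ -> CONFLICT
i=2: L=bravo R=bravo -> agree -> bravo

Answer: india
<<<<<<< LEFT
golf
=======
foxtrot
>>>>>>> RIGHT
bravo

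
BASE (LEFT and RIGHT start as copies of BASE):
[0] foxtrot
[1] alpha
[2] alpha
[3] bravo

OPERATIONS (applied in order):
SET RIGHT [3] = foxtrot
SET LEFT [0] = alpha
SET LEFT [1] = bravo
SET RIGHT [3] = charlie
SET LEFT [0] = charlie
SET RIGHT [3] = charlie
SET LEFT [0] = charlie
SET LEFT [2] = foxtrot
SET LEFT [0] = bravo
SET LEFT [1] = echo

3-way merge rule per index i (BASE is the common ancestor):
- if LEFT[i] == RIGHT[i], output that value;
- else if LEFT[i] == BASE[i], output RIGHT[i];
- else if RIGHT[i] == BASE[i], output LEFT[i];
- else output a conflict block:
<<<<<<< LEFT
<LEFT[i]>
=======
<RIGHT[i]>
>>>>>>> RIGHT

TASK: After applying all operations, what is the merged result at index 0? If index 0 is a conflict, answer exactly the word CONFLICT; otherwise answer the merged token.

Answer: bravo

Derivation:
Final LEFT:  [bravo, echo, foxtrot, bravo]
Final RIGHT: [foxtrot, alpha, alpha, charlie]
i=0: L=bravo, R=foxtrot=BASE -> take LEFT -> bravo
i=1: L=echo, R=alpha=BASE -> take LEFT -> echo
i=2: L=foxtrot, R=alpha=BASE -> take LEFT -> foxtrot
i=3: L=bravo=BASE, R=charlie -> take RIGHT -> charlie
Index 0 -> bravo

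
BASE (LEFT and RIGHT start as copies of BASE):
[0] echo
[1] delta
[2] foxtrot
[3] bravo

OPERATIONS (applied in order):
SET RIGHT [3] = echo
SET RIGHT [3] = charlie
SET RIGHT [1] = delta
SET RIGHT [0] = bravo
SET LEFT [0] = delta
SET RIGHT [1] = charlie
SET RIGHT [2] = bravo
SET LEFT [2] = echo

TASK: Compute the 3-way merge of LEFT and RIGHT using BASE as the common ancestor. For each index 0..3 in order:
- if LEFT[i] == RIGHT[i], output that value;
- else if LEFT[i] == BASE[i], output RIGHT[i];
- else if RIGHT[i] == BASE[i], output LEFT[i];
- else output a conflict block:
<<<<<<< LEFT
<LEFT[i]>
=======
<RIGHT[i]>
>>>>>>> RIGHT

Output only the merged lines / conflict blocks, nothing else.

Answer: <<<<<<< LEFT
delta
=======
bravo
>>>>>>> RIGHT
charlie
<<<<<<< LEFT
echo
=======
bravo
>>>>>>> RIGHT
charlie

Derivation:
Final LEFT:  [delta, delta, echo, bravo]
Final RIGHT: [bravo, charlie, bravo, charlie]
i=0: BASE=echo L=delta R=bravo all differ -> CONFLICT
i=1: L=delta=BASE, R=charlie -> take RIGHT -> charlie
i=2: BASE=foxtrot L=echo R=bravo all differ -> CONFLICT
i=3: L=bravo=BASE, R=charlie -> take RIGHT -> charlie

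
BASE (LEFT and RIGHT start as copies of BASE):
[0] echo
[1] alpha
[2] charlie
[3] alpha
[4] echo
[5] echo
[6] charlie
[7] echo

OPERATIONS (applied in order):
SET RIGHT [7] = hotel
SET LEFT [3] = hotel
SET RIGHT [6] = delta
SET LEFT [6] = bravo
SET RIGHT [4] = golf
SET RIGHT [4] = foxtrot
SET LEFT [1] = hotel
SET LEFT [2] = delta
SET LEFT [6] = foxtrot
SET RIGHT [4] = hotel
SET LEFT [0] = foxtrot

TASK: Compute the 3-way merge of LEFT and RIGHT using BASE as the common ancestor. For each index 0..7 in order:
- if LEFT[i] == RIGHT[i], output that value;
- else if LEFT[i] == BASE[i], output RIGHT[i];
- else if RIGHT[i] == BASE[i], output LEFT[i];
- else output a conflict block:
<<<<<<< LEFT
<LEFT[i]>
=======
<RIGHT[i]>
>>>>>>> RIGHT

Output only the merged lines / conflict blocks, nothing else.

Answer: foxtrot
hotel
delta
hotel
hotel
echo
<<<<<<< LEFT
foxtrot
=======
delta
>>>>>>> RIGHT
hotel

Derivation:
Final LEFT:  [foxtrot, hotel, delta, hotel, echo, echo, foxtrot, echo]
Final RIGHT: [echo, alpha, charlie, alpha, hotel, echo, delta, hotel]
i=0: L=foxtrot, R=echo=BASE -> take LEFT -> foxtrot
i=1: L=hotel, R=alpha=BASE -> take LEFT -> hotel
i=2: L=delta, R=charlie=BASE -> take LEFT -> delta
i=3: L=hotel, R=alpha=BASE -> take LEFT -> hotel
i=4: L=echo=BASE, R=hotel -> take RIGHT -> hotel
i=5: L=echo R=echo -> agree -> echo
i=6: BASE=charlie L=foxtrot R=delta all differ -> CONFLICT
i=7: L=echo=BASE, R=hotel -> take RIGHT -> hotel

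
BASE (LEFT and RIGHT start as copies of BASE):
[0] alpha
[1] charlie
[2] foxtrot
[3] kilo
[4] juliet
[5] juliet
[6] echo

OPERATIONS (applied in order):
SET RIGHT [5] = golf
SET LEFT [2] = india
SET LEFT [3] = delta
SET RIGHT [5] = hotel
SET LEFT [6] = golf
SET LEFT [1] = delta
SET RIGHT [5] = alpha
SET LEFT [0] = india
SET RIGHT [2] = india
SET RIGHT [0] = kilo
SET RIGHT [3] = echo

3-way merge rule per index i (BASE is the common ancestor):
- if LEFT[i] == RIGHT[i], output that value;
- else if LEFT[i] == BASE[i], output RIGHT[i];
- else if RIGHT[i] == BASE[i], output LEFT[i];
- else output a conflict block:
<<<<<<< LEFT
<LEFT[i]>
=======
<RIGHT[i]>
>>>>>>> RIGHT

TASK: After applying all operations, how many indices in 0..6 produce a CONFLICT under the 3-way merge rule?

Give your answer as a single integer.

Answer: 2

Derivation:
Final LEFT:  [india, delta, india, delta, juliet, juliet, golf]
Final RIGHT: [kilo, charlie, india, echo, juliet, alpha, echo]
i=0: BASE=alpha L=india R=kilo all differ -> CONFLICT
i=1: L=delta, R=charlie=BASE -> take LEFT -> delta
i=2: L=india R=india -> agree -> india
i=3: BASE=kilo L=delta R=echo all differ -> CONFLICT
i=4: L=juliet R=juliet -> agree -> juliet
i=5: L=juliet=BASE, R=alpha -> take RIGHT -> alpha
i=6: L=golf, R=echo=BASE -> take LEFT -> golf
Conflict count: 2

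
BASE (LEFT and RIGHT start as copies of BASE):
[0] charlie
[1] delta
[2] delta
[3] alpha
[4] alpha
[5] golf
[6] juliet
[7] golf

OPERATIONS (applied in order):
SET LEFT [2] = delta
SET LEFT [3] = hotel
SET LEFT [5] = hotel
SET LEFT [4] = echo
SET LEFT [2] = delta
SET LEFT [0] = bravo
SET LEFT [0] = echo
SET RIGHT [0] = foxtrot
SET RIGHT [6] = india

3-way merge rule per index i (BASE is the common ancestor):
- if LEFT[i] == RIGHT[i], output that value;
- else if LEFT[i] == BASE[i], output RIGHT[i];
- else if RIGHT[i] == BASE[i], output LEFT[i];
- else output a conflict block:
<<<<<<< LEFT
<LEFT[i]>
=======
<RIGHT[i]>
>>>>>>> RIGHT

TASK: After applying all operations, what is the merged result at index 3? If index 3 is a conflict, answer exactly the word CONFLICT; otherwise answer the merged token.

Answer: hotel

Derivation:
Final LEFT:  [echo, delta, delta, hotel, echo, hotel, juliet, golf]
Final RIGHT: [foxtrot, delta, delta, alpha, alpha, golf, india, golf]
i=0: BASE=charlie L=echo R=foxtrot all differ -> CONFLICT
i=1: L=delta R=delta -> agree -> delta
i=2: L=delta R=delta -> agree -> delta
i=3: L=hotel, R=alpha=BASE -> take LEFT -> hotel
i=4: L=echo, R=alpha=BASE -> take LEFT -> echo
i=5: L=hotel, R=golf=BASE -> take LEFT -> hotel
i=6: L=juliet=BASE, R=india -> take RIGHT -> india
i=7: L=golf R=golf -> agree -> golf
Index 3 -> hotel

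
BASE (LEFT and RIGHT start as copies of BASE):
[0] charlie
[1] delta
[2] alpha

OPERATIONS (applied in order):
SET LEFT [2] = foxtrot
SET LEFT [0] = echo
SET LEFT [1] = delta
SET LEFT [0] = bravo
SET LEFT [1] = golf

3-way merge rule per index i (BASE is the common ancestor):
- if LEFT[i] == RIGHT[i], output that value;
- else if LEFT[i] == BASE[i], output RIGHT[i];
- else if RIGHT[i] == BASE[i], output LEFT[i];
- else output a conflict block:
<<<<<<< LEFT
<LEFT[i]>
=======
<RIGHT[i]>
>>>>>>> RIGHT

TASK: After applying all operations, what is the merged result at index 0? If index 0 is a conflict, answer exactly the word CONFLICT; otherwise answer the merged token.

Final LEFT:  [bravo, golf, foxtrot]
Final RIGHT: [charlie, delta, alpha]
i=0: L=bravo, R=charlie=BASE -> take LEFT -> bravo
i=1: L=golf, R=delta=BASE -> take LEFT -> golf
i=2: L=foxtrot, R=alpha=BASE -> take LEFT -> foxtrot
Index 0 -> bravo

Answer: bravo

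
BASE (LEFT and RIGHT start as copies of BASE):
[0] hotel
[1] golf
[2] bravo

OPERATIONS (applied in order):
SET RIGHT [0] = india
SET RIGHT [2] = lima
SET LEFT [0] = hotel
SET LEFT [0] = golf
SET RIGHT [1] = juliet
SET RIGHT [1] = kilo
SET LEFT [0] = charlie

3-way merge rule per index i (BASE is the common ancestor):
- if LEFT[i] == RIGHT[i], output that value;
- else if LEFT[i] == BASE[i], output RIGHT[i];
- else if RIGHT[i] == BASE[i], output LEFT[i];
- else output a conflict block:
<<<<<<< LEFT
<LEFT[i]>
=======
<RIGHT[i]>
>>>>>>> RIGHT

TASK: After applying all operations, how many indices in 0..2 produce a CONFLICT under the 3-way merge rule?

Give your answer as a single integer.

Answer: 1

Derivation:
Final LEFT:  [charlie, golf, bravo]
Final RIGHT: [india, kilo, lima]
i=0: BASE=hotel L=charlie R=india all differ -> CONFLICT
i=1: L=golf=BASE, R=kilo -> take RIGHT -> kilo
i=2: L=bravo=BASE, R=lima -> take RIGHT -> lima
Conflict count: 1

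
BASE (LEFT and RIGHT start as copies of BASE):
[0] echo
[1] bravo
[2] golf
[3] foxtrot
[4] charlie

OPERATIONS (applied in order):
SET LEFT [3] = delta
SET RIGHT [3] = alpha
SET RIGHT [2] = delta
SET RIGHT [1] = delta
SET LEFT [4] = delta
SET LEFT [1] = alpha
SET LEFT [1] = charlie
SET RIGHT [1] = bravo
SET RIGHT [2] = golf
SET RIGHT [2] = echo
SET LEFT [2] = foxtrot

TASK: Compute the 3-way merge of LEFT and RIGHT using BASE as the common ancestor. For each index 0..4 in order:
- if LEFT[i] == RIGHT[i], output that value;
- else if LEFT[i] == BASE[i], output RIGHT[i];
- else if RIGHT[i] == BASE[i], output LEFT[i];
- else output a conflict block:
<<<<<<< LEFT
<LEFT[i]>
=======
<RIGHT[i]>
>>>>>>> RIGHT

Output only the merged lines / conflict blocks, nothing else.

Final LEFT:  [echo, charlie, foxtrot, delta, delta]
Final RIGHT: [echo, bravo, echo, alpha, charlie]
i=0: L=echo R=echo -> agree -> echo
i=1: L=charlie, R=bravo=BASE -> take LEFT -> charlie
i=2: BASE=golf L=foxtrot R=echo all differ -> CONFLICT
i=3: BASE=foxtrot L=delta R=alpha all differ -> CONFLICT
i=4: L=delta, R=charlie=BASE -> take LEFT -> delta

Answer: echo
charlie
<<<<<<< LEFT
foxtrot
=======
echo
>>>>>>> RIGHT
<<<<<<< LEFT
delta
=======
alpha
>>>>>>> RIGHT
delta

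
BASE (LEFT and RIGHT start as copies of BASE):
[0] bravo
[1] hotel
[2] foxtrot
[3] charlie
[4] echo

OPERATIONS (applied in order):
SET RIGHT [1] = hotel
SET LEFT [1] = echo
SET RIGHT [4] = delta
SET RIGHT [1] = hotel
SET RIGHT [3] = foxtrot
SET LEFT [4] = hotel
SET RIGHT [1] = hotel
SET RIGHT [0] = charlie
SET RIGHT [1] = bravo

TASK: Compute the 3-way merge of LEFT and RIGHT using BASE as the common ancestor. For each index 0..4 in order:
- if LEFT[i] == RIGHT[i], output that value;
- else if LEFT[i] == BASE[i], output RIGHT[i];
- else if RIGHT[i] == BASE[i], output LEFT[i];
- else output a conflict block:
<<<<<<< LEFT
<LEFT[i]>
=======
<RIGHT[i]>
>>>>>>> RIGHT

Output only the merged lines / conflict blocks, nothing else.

Answer: charlie
<<<<<<< LEFT
echo
=======
bravo
>>>>>>> RIGHT
foxtrot
foxtrot
<<<<<<< LEFT
hotel
=======
delta
>>>>>>> RIGHT

Derivation:
Final LEFT:  [bravo, echo, foxtrot, charlie, hotel]
Final RIGHT: [charlie, bravo, foxtrot, foxtrot, delta]
i=0: L=bravo=BASE, R=charlie -> take RIGHT -> charlie
i=1: BASE=hotel L=echo R=bravo all differ -> CONFLICT
i=2: L=foxtrot R=foxtrot -> agree -> foxtrot
i=3: L=charlie=BASE, R=foxtrot -> take RIGHT -> foxtrot
i=4: BASE=echo L=hotel R=delta all differ -> CONFLICT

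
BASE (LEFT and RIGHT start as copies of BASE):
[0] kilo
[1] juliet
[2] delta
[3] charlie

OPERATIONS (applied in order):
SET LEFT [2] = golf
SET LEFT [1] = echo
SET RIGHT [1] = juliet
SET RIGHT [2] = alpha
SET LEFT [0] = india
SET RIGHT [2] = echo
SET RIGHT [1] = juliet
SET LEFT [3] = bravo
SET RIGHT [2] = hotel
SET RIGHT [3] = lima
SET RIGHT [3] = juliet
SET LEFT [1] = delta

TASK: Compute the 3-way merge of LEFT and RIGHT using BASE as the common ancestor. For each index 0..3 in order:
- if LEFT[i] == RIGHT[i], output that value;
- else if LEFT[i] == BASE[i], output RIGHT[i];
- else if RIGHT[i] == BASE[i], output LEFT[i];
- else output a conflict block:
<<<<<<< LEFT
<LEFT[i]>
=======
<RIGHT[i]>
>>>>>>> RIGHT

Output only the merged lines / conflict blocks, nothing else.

Final LEFT:  [india, delta, golf, bravo]
Final RIGHT: [kilo, juliet, hotel, juliet]
i=0: L=india, R=kilo=BASE -> take LEFT -> india
i=1: L=delta, R=juliet=BASE -> take LEFT -> delta
i=2: BASE=delta L=golf R=hotel all differ -> CONFLICT
i=3: BASE=charlie L=bravo R=juliet all differ -> CONFLICT

Answer: india
delta
<<<<<<< LEFT
golf
=======
hotel
>>>>>>> RIGHT
<<<<<<< LEFT
bravo
=======
juliet
>>>>>>> RIGHT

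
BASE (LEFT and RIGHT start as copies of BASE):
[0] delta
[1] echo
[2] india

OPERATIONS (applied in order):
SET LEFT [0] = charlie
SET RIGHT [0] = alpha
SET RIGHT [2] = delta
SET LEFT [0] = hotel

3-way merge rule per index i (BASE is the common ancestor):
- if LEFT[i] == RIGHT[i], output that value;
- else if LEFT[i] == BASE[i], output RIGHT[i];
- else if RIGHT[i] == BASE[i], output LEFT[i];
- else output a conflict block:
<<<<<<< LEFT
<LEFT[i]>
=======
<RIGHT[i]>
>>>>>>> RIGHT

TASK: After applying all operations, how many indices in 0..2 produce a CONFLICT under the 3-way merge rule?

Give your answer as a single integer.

Final LEFT:  [hotel, echo, india]
Final RIGHT: [alpha, echo, delta]
i=0: BASE=delta L=hotel R=alpha all differ -> CONFLICT
i=1: L=echo R=echo -> agree -> echo
i=2: L=india=BASE, R=delta -> take RIGHT -> delta
Conflict count: 1

Answer: 1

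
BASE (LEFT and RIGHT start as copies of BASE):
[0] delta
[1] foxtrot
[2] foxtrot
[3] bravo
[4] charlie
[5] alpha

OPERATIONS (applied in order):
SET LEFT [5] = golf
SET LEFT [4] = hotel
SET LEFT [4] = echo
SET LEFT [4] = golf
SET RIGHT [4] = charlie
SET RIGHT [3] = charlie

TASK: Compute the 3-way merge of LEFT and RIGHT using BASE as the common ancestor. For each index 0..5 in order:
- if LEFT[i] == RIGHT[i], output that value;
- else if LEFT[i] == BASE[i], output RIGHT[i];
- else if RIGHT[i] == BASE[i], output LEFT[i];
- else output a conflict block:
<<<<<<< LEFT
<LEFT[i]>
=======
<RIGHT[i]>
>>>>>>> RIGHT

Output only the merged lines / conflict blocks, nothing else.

Answer: delta
foxtrot
foxtrot
charlie
golf
golf

Derivation:
Final LEFT:  [delta, foxtrot, foxtrot, bravo, golf, golf]
Final RIGHT: [delta, foxtrot, foxtrot, charlie, charlie, alpha]
i=0: L=delta R=delta -> agree -> delta
i=1: L=foxtrot R=foxtrot -> agree -> foxtrot
i=2: L=foxtrot R=foxtrot -> agree -> foxtrot
i=3: L=bravo=BASE, R=charlie -> take RIGHT -> charlie
i=4: L=golf, R=charlie=BASE -> take LEFT -> golf
i=5: L=golf, R=alpha=BASE -> take LEFT -> golf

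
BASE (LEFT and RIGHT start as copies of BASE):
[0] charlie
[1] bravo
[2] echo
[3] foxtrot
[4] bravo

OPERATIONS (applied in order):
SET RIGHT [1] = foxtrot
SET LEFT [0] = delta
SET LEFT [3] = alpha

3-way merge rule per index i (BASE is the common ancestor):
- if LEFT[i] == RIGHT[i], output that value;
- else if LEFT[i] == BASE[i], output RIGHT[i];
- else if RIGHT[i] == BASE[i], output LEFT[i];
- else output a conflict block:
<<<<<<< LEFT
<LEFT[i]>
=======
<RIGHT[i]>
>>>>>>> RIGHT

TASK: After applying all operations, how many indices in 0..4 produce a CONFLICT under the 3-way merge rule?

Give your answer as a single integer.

Final LEFT:  [delta, bravo, echo, alpha, bravo]
Final RIGHT: [charlie, foxtrot, echo, foxtrot, bravo]
i=0: L=delta, R=charlie=BASE -> take LEFT -> delta
i=1: L=bravo=BASE, R=foxtrot -> take RIGHT -> foxtrot
i=2: L=echo R=echo -> agree -> echo
i=3: L=alpha, R=foxtrot=BASE -> take LEFT -> alpha
i=4: L=bravo R=bravo -> agree -> bravo
Conflict count: 0

Answer: 0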